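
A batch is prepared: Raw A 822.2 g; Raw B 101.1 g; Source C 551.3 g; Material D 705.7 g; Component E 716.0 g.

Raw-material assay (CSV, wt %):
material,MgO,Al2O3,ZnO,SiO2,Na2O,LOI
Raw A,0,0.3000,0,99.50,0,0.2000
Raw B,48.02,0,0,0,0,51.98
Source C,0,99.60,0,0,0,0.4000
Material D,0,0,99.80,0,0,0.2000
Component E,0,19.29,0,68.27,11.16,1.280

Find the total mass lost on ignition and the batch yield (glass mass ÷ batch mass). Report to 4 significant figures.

Values along the way are shown, rounded to four significant figures, when written out; the working math holds full float precision through every step. Every reported number is rounded a single time. The derived quantities, including glass mass, the yield, totals, LOI, five oxide percentages, are re-derived from the weighed amounts per 2829 g of glass in full precision, as they appear in the question or the answer.
Ignition loss by material:
  Raw A: 822.2 × 0.002000 = 1.644 g
  Raw B: 101.1 × 0.5198 = 52.55 g
  Source C: 551.3 × 0.004000 = 2.205 g
  Material D: 705.7 × 0.002000 = 1.411 g
  Component E: 716.0 × 0.01280 = 9.165 g
Total LOI = 66.98 g
Glass = batch − LOI = 2896 − 66.98 = 2829 g

LOI loss = 66.98 g; glass = 2829 g; yield = 97.69%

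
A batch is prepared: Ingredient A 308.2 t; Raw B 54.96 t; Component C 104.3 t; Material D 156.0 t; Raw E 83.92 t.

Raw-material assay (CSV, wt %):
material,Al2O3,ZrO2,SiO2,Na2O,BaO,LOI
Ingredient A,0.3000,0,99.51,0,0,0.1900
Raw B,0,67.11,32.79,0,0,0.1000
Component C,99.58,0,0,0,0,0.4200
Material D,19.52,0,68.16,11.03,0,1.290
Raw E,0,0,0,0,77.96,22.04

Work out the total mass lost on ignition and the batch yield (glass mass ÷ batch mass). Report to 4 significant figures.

All internal work keeps exact precision through the solve. Working values are shown (rounded to 4 significant figures) when written out — each reported result takes just one rounding; derived quantities, including the five compositions, net glass mass, the yield, ignition loss, the totals, are computed from the weighed amounts on 685.8 t of glass at full float precision exactly as printed in either problem or answer.
Each material's LOI contribution:
  Ingredient A: 308.2 × 0.001900 = 0.5856 t
  Raw B: 54.96 × 0.001000 = 0.05496 t
  Component C: 104.3 × 0.004200 = 0.4381 t
  Material D: 156.0 × 0.01290 = 2.012 t
  Raw E: 83.92 × 0.2204 = 18.50 t
Total LOI = 21.59 t
Glass = batch − LOI = 707.4 − 21.59 = 685.8 t

LOI loss = 21.59 t; glass = 685.8 t; yield = 96.95%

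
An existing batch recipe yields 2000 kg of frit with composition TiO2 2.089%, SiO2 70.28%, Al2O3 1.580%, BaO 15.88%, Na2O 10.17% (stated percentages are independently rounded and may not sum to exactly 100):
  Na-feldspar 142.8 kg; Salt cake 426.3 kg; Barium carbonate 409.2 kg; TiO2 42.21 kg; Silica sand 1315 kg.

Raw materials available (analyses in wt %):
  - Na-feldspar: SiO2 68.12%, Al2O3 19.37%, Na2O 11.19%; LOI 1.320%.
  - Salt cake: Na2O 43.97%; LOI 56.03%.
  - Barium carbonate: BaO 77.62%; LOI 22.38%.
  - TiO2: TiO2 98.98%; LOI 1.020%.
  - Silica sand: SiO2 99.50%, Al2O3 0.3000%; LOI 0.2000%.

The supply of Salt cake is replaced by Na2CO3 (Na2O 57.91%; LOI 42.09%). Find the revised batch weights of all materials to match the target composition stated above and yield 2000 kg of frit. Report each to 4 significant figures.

Revised batch per 2000 kg frit:
  Na-feldspar: 142.8 kg
  Na2CO3: 323.6 kg
  Barium carbonate: 409.2 kg
  TiO2: 42.21 kg
  Silica sand: 1315 kg
Total batch = 2233 kg; LOI loss = 232.7 kg

Mid-chain values are displayed with 4-significant-figure rounding in the printout. The whole derivation holds full float precision at every stage. Each reported value is rounded once only. Derived quantities are carried in full precision (LOI, totals, net glass mass, the yield, the five compositions) using the weight values for 2000 kg of glass, exactly as printed in either problem or answer.
Oxide-by-oxide targets in 2000 kg frit:
  TiO2: 2.089% × 2000 = 41.78 kg
  SiO2: 70.28% × 2000 = 1406 kg
  Al2O3: 1.580% × 2000 = 31.60 kg
  BaO: 15.88% × 2000 = 317.6 kg
  Na2O: 10.17% × 2000 = 203.4 kg
Mass-balance tally per oxide using the reported weights, versus the basis set out (summed amounts equal target values given rounding of the digits):
  TiO2: 42.21·0.9898 = 41.78 kg (target 41.78 kg)
  SiO2: 142.8·0.6812 + 1315·0.9950 = 1406 kg (target 1406 kg)
  Al2O3: 142.8·0.1937 + 1315·0.003000 = 31.61 kg (target 31.60 kg)
  BaO: 409.2·0.7762 = 317.6 kg (target 317.6 kg)
  Na2O: 142.8·0.1119 + 323.6·0.5791 = 203.4 kg (target 203.4 kg)
The glass-mass cross-check: total batch − LOI = 2000 kg (the targets, summed, come to 2000 kg; with the basis standing at 2000 kg — rounding explains the deltas).
Batch grand total — Σ batch = 2233 kg; loss to ignition Σ batch·LOI = 232.7 kg; as yield: glass ÷ batch → 89.58%.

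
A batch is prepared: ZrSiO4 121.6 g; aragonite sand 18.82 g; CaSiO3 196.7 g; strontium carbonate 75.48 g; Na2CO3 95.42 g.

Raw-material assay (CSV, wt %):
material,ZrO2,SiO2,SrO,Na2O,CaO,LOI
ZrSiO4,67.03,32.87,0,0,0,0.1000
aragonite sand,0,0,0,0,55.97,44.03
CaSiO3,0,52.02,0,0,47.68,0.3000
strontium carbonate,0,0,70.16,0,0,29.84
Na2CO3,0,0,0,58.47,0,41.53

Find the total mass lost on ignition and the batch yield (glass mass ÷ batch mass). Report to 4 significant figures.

LOI loss = 71.15 g; glass = 436.9 g; yield = 85.99%

All internal work carries full float precision at each step. In-progress results appear, with 4-significant-figure rounding, alongside each step — a single rounding yields each reported figure — derived quantities, including LOI, glass mass, totals, the yield, five oxide percentages, are rebuilt from the batch weights at 436.9 g of glass in full precision as they appear in the question or the answer.
Loss on ignition, line by line:
  ZrSiO4: 121.6 × 0.001000 = 0.1216 g
  aragonite sand: 18.82 × 0.4403 = 8.286 g
  CaSiO3: 196.7 × 0.003000 = 0.5901 g
  strontium carbonate: 75.48 × 0.2984 = 22.52 g
  Na2CO3: 95.42 × 0.4153 = 39.63 g
Total LOI = 71.15 g
Glass = batch − LOI = 508.0 − 71.15 = 436.9 g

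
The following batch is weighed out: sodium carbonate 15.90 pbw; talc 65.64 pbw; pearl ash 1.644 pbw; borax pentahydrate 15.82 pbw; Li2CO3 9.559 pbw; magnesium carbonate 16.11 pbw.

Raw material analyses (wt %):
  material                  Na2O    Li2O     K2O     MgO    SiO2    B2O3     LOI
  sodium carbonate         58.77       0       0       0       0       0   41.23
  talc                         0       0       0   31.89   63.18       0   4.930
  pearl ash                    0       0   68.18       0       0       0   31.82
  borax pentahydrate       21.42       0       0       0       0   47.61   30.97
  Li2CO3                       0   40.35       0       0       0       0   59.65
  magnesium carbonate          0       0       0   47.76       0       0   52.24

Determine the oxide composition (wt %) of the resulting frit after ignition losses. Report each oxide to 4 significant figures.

Mid-chain values appear (rounded to 4 significant digits) in the printout — the working math maintains full precision through the solve — each reported number is rounded only once — all derived quantities are computed starting from the weights at 95.34 pbw of glass at exact precision (yield, totals, the six compositions, LOI, net glass mass) precisely as stated by either problem or answer.
Oxide masses out of the charge:
  Na2O: 15.90·0.5877 + 15.82·0.2142 = 12.73 pbw
  Li2O: 9.559·0.4035 = 3.857 pbw
  K2O: 1.644·0.6818 = 1.121 pbw
  MgO: 65.64·0.3189 + 16.11·0.4776 = 28.63 pbw
  SiO2: 65.64·0.6318 = 41.47 pbw
  B2O3: 15.82·0.4761 = 7.532 pbw
LOI: 15.90·0.4123 + 65.64·0.04930 + 1.644·0.3182 + 15.82·0.3097 + 9.559·0.5965 + 16.11·0.5224 = 29.33 pbw
Resulting glass, batch − LOI: 124.7 − 29.33 = 95.34 pbw (the oxide masses sum to this)
wt %: oxide over glass, times 100

Glass mass = 95.34 pbw (batch 124.7 − LOI 29.33).
Composition: Na2O 13.36%, Li2O 4.046%, K2O 1.176%, MgO 30.03%, SiO2 43.50%, B2O3 7.900%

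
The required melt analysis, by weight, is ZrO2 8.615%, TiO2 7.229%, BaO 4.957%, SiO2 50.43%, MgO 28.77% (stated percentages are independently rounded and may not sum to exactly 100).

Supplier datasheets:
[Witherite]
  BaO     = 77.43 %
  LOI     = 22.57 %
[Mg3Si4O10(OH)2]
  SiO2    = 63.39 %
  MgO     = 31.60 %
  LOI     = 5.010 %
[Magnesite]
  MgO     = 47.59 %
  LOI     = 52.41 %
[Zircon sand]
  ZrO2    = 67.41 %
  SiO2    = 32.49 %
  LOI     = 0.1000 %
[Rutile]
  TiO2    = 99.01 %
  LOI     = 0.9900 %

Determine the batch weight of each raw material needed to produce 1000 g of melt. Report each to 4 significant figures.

Batch per 1000 g melt:
  Witherite: 64.02 g
  Mg3Si4O10(OH)2: 730.0 g
  Magnesite: 119.8 g
  Zircon sand: 127.8 g
  Rutile: 73.01 g
Total batch = 1115 g; LOI loss = 114.7 g; yield = 89.71%

Mid-chain values appear rounded to four significant digits between the steps. Every computation runs at full float precision in every operation. Each reported result undergoes a single rounding; the derived quantities (five oxide percentages, the totals, LOI, glass mass, the yield) are computed in full float precision from the batch weights for 1000 g of glass, as given in problem or answer.
Per-oxide target masses for 1000 g melt:
  ZrO2: 8.615% × 1000 = 86.15 g
  TiO2: 7.229% × 1000 = 72.29 g
  BaO: 4.957% × 1000 = 49.57 g
  SiO2: 50.43% × 1000 = 504.3 g
  MgO: 28.77% × 1000 = 287.7 g
Balance tally, oxide-wise, using the reported weights, per the basis as stated (sums match the target masses inside rounding margins):
  ZrO2: 127.8·0.6741 = 86.15 g (target 86.15 g)
  TiO2: 73.01·0.9901 = 72.29 g (target 72.29 g)
  BaO: 64.02·0.7743 = 49.57 g (target 49.57 g)
  SiO2: 730.0·0.6339 + 127.8·0.3249 = 504.3 g (target 504.3 g)
  MgO: 730.0·0.3160 + 119.8·0.4759 = 287.7 g (target 287.7 g)
Auditing the glass mass value: total batch − LOI = 1000 g (per-oxide target masses sum to 1000 g; the stated basis being 1000 g — differing by rounding only).
Summing the batch: Σ batch = 1115 g; loss to ignition Σ batch·LOI = 114.7 g; the yield ratio, glass ÷ batch: 89.71%.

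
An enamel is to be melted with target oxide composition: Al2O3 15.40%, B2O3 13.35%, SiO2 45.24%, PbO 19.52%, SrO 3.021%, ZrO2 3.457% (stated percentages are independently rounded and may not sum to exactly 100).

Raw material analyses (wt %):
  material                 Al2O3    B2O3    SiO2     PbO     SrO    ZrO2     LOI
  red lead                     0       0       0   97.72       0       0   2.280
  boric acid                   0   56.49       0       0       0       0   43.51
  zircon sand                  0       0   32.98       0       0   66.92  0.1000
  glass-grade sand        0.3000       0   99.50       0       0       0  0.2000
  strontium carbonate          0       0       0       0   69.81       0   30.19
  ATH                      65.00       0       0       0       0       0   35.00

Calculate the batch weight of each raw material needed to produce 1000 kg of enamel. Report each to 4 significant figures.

Each numeric step holds exact precision through every step — working values are displayed, rounded to 4 significant figures, in the working; each reported number takes exactly one rounding. Derived quantities are re-derived in full precision (yield, ignition loss, six oxide percentages, glass mass, totals) from the weighed amounts for 1000 kg of glass precisely as stated by question or answer.
Target oxide masses per 1000 kg enamel:
  Al2O3: 15.40% × 1000 = 154.0 kg
  B2O3: 13.35% × 1000 = 133.5 kg
  SiO2: 45.24% × 1000 = 452.4 kg
  PbO: 19.52% × 1000 = 195.2 kg
  SrO: 3.021% × 1000 = 30.21 kg
  ZrO2: 3.457% × 1000 = 34.57 kg
Mass-balance tally per oxide from the weights as reported, against the basis in use (sum by sum, the targets are met given rounding of the digits):
  Al2O3: 437.6·0.003000 + 234.9·0.6500 = 154.0 kg (target 154.0 kg)
  B2O3: 236.3·0.5649 = 133.5 kg (target 133.5 kg)
  SiO2: 51.66·0.3298 + 437.6·0.9950 = 452.4 kg (target 452.4 kg)
  PbO: 199.8·0.9772 = 195.2 kg (target 195.2 kg)
  SrO: 43.27·0.6981 = 30.21 kg (target 30.21 kg)
  ZrO2: 51.66·0.6692 = 34.57 kg (target 34.57 kg)
The glass-mass cross-check: whole batch net of LOI = 1000 kg (per-oxide target masses sum to 999.9 kg; versus the stated basis of 1000 kg — differing by rounding only).
Adding the batch up: Σ batch = 1204 kg; ignition loss, Σ(batch × LOI) = 203.6 kg; glass ÷ batch gives a yield of 83.09%.

Batch per 1000 kg enamel:
  red lead: 199.8 kg
  boric acid: 236.3 kg
  zircon sand: 51.66 kg
  glass-grade sand: 437.6 kg
  strontium carbonate: 43.27 kg
  ATH: 234.9 kg
Total batch = 1204 kg; LOI loss = 203.6 kg; yield = 83.09%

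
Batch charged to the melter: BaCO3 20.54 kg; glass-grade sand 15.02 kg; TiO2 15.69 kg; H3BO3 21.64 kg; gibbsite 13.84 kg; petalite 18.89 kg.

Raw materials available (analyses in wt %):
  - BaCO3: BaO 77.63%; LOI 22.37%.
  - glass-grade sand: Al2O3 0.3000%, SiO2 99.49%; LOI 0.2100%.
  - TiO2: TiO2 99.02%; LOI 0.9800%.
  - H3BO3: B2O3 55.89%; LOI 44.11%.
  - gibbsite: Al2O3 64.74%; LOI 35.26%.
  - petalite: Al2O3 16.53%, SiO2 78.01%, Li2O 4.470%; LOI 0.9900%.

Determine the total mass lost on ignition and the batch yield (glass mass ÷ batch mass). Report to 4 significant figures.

LOI loss = 19.39 kg; glass = 86.23 kg; yield = 81.64%

Every computation runs at exact precision from first step to last; values along the way are displayed, rounded to four significant figures, in the printout — every reported result includes exactly one rounding — the derived quantities, which include totals, LOI, the six compositions, glass mass, the yield, are re-derived in full precision, as written in problem or answer, using the weight values on 86.23 kg of glass.
Ignition loss by material:
  BaCO3: 20.54 × 0.2237 = 4.595 kg
  glass-grade sand: 15.02 × 0.002100 = 0.03154 kg
  TiO2: 15.69 × 0.009800 = 0.1538 kg
  H3BO3: 21.64 × 0.4411 = 9.545 kg
  gibbsite: 13.84 × 0.3526 = 4.880 kg
  petalite: 18.89 × 0.009900 = 0.1870 kg
Total LOI = 19.39 kg
Glass = batch − LOI = 105.6 − 19.39 = 86.23 kg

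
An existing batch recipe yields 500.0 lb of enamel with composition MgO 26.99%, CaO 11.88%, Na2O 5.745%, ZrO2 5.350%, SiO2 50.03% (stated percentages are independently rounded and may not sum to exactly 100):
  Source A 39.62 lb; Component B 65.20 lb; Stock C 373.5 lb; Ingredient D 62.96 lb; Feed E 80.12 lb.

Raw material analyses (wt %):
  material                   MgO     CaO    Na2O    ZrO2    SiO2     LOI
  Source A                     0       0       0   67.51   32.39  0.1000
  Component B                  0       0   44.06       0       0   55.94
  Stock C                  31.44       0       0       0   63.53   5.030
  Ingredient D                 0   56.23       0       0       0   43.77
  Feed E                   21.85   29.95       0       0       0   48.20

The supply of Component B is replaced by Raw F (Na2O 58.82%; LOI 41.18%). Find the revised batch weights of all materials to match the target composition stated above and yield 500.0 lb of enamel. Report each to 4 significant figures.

The working math runs at full float precision all the way through; the intermediate values are shown, with 4-significant-figure rounding, between the steps — each reported value is rounded once only — all derived quantities (ignition loss, net glass mass, the yield, the five compositions, totals) are re-derived in full precision from the batch weights at 500.0 lb of glass as quoted within the problem or answer text.
Oxide mass targets, per 500.0 lb enamel:
  MgO: 26.99% × 500.0 = 135.0 lb
  CaO: 11.88% × 500.0 = 59.40 lb
  Na2O: 5.745% × 500.0 = 28.72 lb
  ZrO2: 5.350% × 500.0 = 26.75 lb
  SiO2: 50.03% × 500.0 = 250.2 lb
Verifying the oxide balance applying the batch weights above, per the basis as stated (summed amounts equal target values inside rounding margins):
  MgO: 373.5·0.3144 + 80.12·0.2185 = 134.9 lb (target 135.0 lb)
  CaO: 62.96·0.5623 + 80.12·0.2995 = 59.40 lb (target 59.40 lb)
  Na2O: 48.84·0.5882 = 28.73 lb (target 28.72 lb)
  ZrO2: 39.62·0.6751 = 26.75 lb (target 26.75 lb)
  SiO2: 39.62·0.3239 + 373.5·0.6353 = 250.1 lb (target 250.2 lb)
Auditing the glass mass value: total charge less LOI = 499.9 lb (per-oxide target masses sum to 500.0 lb; stated basis 500.0 lb — gaps are rounding artifacts).
Batch grand total — Σ batch = 605.0 lb; ignition loss, Σ(batch × LOI) = 105.1 lb; glass ÷ batch gives a yield of 82.63%.

Revised batch per 500.0 lb enamel:
  Source A: 39.62 lb
  Raw F: 48.84 lb
  Stock C: 373.5 lb
  Ingredient D: 62.96 lb
  Feed E: 80.12 lb
Total batch = 605.0 lb; LOI loss = 105.1 lb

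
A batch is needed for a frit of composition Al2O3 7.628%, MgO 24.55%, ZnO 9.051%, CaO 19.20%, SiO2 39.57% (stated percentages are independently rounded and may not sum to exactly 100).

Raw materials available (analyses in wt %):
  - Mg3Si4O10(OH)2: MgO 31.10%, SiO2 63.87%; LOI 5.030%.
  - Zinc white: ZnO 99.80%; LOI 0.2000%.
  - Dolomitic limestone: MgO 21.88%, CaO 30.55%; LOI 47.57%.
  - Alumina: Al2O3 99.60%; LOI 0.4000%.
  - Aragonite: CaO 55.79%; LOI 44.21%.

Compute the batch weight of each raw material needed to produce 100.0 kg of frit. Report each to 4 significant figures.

The working math keeps full precision at all times; in-progress results are printed with 4-significant-digit rounding as written; each reported value is rounded a single time; all derived quantities (yield, the five compositions, glass mass, the totals, LOI) are re-derived at full precision from the batch weights at 100.0 kg of glass, exactly as shown in the problem or the answer.
Target oxide masses per 100.0 kg frit:
  Al2O3: 7.628% × 100.0 = 7.628 kg
  MgO: 24.55% × 100.0 = 24.55 kg
  ZnO: 9.051% × 100.0 = 9.051 kg
  CaO: 19.20% × 100.0 = 19.20 kg
  SiO2: 39.57% × 100.0 = 39.57 kg
Sums-versus-targets review using the reported weights, against the basis in use (oxide sums agree with the targets exact up to rounding of places):
  Al2O3: 7.659·0.9960 = 7.628 kg (target 7.628 kg)
  MgO: 61.95·0.3110 + 24.14·0.2188 = 24.55 kg (target 24.55 kg)
  ZnO: 9.069·0.9980 = 9.051 kg (target 9.051 kg)
  CaO: 24.14·0.3055 + 21.19·0.5579 = 19.20 kg (target 19.20 kg)
  SiO2: 61.95·0.6387 = 39.57 kg (target 39.57 kg)
Glass mass check: batch total minus LOI = 99.99 kg (targets for the oxides total 100.0 kg; stated basis 100.0 kg — a pure rounding effect).
Summing the batch: Σ batch = 124.0 kg; the LOI term Σ batch·LOI equals 24.02 kg; glass ÷ batch gives a yield of 80.63%.

Batch per 100.0 kg frit:
  Mg3Si4O10(OH)2: 61.95 kg
  Zinc white: 9.069 kg
  Dolomitic limestone: 24.14 kg
  Alumina: 7.659 kg
  Aragonite: 21.19 kg
Total batch = 124.0 kg; LOI loss = 24.02 kg; yield = 80.63%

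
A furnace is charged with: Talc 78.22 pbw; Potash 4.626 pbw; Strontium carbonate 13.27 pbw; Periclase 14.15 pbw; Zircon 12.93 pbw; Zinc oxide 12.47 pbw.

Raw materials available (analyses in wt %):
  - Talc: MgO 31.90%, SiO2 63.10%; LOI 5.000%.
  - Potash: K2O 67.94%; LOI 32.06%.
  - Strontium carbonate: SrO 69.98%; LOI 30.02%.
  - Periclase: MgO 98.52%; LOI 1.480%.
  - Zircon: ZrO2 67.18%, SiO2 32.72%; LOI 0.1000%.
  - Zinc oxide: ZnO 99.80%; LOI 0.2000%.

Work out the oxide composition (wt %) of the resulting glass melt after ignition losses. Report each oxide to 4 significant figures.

Glass mass = 126.0 pbw (batch 135.7 − LOI 9.625).
Composition: ZnO 9.874%, MgO 30.86%, ZrO2 6.892%, SrO 7.368%, K2O 2.494%, SiO2 42.52%

Intermediates are displayed rounded to four significant digits at each printed step. The whole derivation carries exact precision at every stage. Every reported number undergoes a single rounding. All derived quantities (totals, yield, the six compositions, net glass mass, LOI) are recomputed at full precision from the weighed amounts for 126.0 pbw of glass, as quoted within the problem or the answer.
Per-oxide mass from batch:
  ZnO: 12.47·0.9980 = 12.45 pbw
  MgO: 78.22·0.3190 + 14.15·0.9852 = 38.89 pbw
  ZrO2: 12.93·0.6718 = 8.686 pbw
  SrO: 13.27·0.6998 = 9.286 pbw
  K2O: 4.626·0.6794 = 3.143 pbw
  SiO2: 78.22·0.6310 + 12.93·0.3272 = 53.59 pbw
LOI: 78.22·0.05000 + 4.626·0.3206 + 13.27·0.3002 + 14.15·0.01480 + 12.93·0.001000 + 12.47·0.002000 = 9.625 pbw
Resulting glass, batch − LOI: 135.7 − 9.625 = 126.0 pbw (equal to the oxide-mass sum)
each oxide over glass, ×100, is wt %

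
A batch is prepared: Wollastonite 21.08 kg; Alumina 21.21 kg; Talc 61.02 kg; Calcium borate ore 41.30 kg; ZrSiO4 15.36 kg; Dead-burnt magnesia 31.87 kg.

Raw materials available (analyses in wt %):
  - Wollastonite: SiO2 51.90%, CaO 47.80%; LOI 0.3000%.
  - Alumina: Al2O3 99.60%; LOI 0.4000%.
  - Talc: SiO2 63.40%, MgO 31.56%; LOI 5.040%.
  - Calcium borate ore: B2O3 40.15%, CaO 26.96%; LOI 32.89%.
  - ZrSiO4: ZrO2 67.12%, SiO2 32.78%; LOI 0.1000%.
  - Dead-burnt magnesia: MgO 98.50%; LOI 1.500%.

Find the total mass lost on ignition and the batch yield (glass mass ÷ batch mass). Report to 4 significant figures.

LOI loss = 17.30 kg; glass = 174.5 kg; yield = 90.98%

The whole derivation keeps full float precision at each step — rounding to four significant digits extends to each intermediate as printed — every reported value is rounded exactly once — the derived quantities (totals, the six compositions, glass mass, yield, ignition loss) are recomputed at full precision from the weighed amounts on 174.5 kg of glass exactly as printed in question or answer.
Per-material ignition loss:
  Wollastonite: 21.08 × 0.003000 = 0.06324 kg
  Alumina: 21.21 × 0.004000 = 0.08484 kg
  Talc: 61.02 × 0.05040 = 3.075 kg
  Calcium borate ore: 41.30 × 0.3289 = 13.58 kg
  ZrSiO4: 15.36 × 0.001000 = 0.01536 kg
  Dead-burnt magnesia: 31.87 × 0.01500 = 0.4780 kg
Total LOI = 17.30 kg
Glass = batch − LOI = 191.8 − 17.30 = 174.5 kg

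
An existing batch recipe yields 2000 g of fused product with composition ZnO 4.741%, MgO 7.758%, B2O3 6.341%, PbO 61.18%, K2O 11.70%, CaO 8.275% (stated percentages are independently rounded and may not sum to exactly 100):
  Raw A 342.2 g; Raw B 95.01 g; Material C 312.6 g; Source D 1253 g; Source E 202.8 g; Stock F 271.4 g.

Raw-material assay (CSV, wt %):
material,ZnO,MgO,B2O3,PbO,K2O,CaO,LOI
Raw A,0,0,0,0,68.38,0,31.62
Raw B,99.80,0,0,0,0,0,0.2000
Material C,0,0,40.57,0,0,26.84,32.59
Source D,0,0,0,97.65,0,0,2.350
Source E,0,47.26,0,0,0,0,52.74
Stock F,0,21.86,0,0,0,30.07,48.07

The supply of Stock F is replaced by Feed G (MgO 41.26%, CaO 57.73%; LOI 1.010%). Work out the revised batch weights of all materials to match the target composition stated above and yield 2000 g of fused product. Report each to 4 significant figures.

Revised batch per 2000 g fused product:
  Raw A: 342.2 g
  Raw B: 95.01 g
  Material C: 312.6 g
  Source D: 1253 g
  Source E: 204.9 g
  Feed G: 141.3 g
Total batch = 2349 g; LOI loss = 349.2 g

The intermediate values are shown (rounded to 4 significant figures) in the printout — all internal work runs at full float precision all the way through. Every reported value is rounded only once — all derived quantities, including ignition loss, totals, net glass mass, six oxide percentages, yield, are recomputed using the weight values for 2000 g of glass at full precision, precisely as stated by question or answer.
Target masses of each oxide per 2000 g fused product:
  ZnO: 4.741% × 2000 = 94.82 g
  MgO: 7.758% × 2000 = 155.2 g
  B2O3: 6.341% × 2000 = 126.8 g
  PbO: 61.18% × 2000 = 1224 g
  K2O: 11.70% × 2000 = 234.0 g
  CaO: 8.275% × 2000 = 165.5 g
Per-oxide balance check with the batch weights as given, at the basis given (each sum matches its target mass once rounding is allowed for):
  ZnO: 95.01·0.9980 = 94.82 g (target 94.82 g)
  MgO: 204.9·0.4726 + 141.3·0.4126 = 155.1 g (target 155.2 g)
  B2O3: 312.6·0.4057 = 126.8 g (target 126.8 g)
  PbO: 1253·0.9765 = 1224 g (target 1224 g)
  K2O: 342.2·0.6838 = 234.0 g (target 234.0 g)
  CaO: 312.6·0.2684 + 141.3·0.5773 = 165.5 g (target 165.5 g)
Glass mass check: the batch minus its LOI: 2000 g (the Σ of target masses is 2000 g; basis as stated: 2000 g — any gap is answer rounding).
Batch grand total — Σ batch = 2349 g; ignition loss, Σ(batch × LOI) = 349.2 g; glass ÷ batch gives a yield of 85.13%.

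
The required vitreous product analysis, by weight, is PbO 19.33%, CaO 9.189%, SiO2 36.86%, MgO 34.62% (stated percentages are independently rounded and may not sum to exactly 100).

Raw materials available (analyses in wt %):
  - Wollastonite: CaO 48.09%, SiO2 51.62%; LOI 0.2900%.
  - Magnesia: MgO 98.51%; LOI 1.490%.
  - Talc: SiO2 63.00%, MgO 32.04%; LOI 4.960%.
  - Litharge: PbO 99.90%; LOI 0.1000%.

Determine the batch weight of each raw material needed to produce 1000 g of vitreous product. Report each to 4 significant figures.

Batch per 1000 g vitreous product:
  Wollastonite: 191.1 g
  Magnesia: 212.1 g
  Talc: 428.5 g
  Litharge: 193.5 g
Total batch = 1025 g; LOI loss = 25.16 g; yield = 97.55%

All internal work carries full float precision throughout; working values are shown, with 4-significant-figure rounding, across the worked steps. Every reported value is rounded exactly once — the derived quantities, including ignition loss, yield, net glass mass, totals, the four compositions, are carried starting from the weights at 1000 g of glass in exact precision as quoted within the problem or answer text.
The oxide mass targets at 1000 g vitreous product:
  PbO: 19.33% × 1000 = 193.3 g
  CaO: 9.189% × 1000 = 91.89 g
  SiO2: 36.86% × 1000 = 368.6 g
  MgO: 34.62% × 1000 = 346.2 g
Sums-versus-targets review using the reported weights, under the basis named above (delivered sums recover each target once rounding is allowed for):
  PbO: 193.5·0.9990 = 193.3 g (target 193.3 g)
  CaO: 191.1·0.4809 = 91.90 g (target 91.89 g)
  SiO2: 191.1·0.5162 + 428.5·0.6300 = 368.6 g (target 368.6 g)
  MgO: 212.1·0.9851 + 428.5·0.3204 = 346.2 g (target 346.2 g)
Mass balance on the glass: total charge less LOI = 1000 g (the targets, summed, come to 1000 g; versus the stated basis of 1000 g — deltas are rounding alone).
Whole-batch sum: Σ batch = 1025 g; LOI loss = Σ batch·LOI = 25.16 g; yield, glass over the total, = 97.55%.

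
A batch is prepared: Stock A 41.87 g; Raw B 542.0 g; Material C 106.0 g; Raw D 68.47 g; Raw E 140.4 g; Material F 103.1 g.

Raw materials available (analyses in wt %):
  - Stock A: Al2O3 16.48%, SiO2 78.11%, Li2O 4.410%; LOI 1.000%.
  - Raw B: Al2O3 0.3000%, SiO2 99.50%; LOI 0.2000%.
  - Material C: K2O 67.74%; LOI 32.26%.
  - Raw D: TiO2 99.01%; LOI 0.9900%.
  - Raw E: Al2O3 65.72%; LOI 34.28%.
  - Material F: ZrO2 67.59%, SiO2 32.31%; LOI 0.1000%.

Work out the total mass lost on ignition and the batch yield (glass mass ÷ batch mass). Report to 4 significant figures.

Exact precision is maintained from first step to last. Working values appear, with 4-significant-digit rounding, across the worked steps. Each reported value sees exactly one rounding; all derived quantities, including glass mass, the yield, the totals, ignition loss, the six compositions, are re-derived from the weighed amounts at 917.2 g of glass at full float precision as given in the problem or answer text.
Ignition loss by material:
  Stock A: 41.87 × 0.01000 = 0.4187 g
  Raw B: 542.0 × 0.002000 = 1.084 g
  Material C: 106.0 × 0.3226 = 34.20 g
  Raw D: 68.47 × 0.009900 = 0.6779 g
  Raw E: 140.4 × 0.3428 = 48.13 g
  Material F: 103.1 × 0.001000 = 0.1031 g
Total LOI = 84.61 g
Glass = batch − LOI = 1002 − 84.61 = 917.2 g

LOI loss = 84.61 g; glass = 917.2 g; yield = 91.55%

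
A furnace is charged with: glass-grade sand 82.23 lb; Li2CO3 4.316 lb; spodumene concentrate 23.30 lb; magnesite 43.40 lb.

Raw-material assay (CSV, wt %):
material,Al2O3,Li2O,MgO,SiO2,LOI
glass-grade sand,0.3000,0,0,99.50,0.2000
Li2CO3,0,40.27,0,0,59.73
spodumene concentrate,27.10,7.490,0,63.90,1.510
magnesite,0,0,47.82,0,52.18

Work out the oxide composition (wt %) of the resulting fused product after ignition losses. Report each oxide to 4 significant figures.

Glass mass = 127.5 lb (batch 153.2 − LOI 25.74).
Composition: Al2O3 5.146%, Li2O 2.732%, MgO 16.28%, SiO2 75.85%

In-progress results are shown (rounded to four significant figures) as written; each numeric step runs at full float precision from first step to last; every reported value receives exactly one rounding — the derived quantities are carried in exact precision (net glass mass, totals, the yield, four oxide percentages, ignition loss) using the weight values at 127.5 lb of glass, precisely as stated by problem or answer.
Delivered oxide masses:
  Al2O3: 82.23·0.003000 + 23.30·0.2710 = 6.561 lb
  Li2O: 4.316·0.4027 + 23.30·0.07490 = 3.483 lb
  MgO: 43.40·0.4782 = 20.75 lb
  SiO2: 82.23·0.9950 + 23.30·0.6390 = 96.71 lb
LOI: 82.23·0.002000 + 4.316·0.5973 + 23.30·0.01510 + 43.40·0.5218 = 25.74 lb
batch − LOI leaves glass = 153.2 − 25.74 = 127.5 lb (= Σ oxide masses)
percent share: oxide ÷ glass, ×100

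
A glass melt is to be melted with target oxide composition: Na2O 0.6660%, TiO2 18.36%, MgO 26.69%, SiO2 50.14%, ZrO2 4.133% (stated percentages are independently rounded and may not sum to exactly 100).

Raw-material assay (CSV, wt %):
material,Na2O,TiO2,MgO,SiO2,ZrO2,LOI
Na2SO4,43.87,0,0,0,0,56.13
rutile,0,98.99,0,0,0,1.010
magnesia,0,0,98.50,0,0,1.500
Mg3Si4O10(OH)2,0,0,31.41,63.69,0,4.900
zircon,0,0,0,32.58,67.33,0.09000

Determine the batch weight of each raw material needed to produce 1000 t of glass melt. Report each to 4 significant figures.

Batch per 1000 t glass melt:
  Na2SO4: 15.18 t
  rutile: 185.5 t
  magnesia: 29.94 t
  Mg3Si4O10(OH)2: 755.9 t
  zircon: 61.38 t
Total batch = 1048 t; LOI loss = 47.94 t; yield = 95.43%

Working values appear (rounded to four significant digits) on the page. All internal work maintains exact precision in every operation — every reported result carries a single rounding — the derived quantities (ignition loss, totals, yield, glass mass, five oxide percentages) are re-derived in full float precision from the batch weights on 1000 t of glass, precisely as stated by the problem or answer text.
Oxide mass targets, per 1000 t glass melt:
  Na2O: 0.6660% × 1000 = 6.660 t
  TiO2: 18.36% × 1000 = 183.6 t
  MgO: 26.69% × 1000 = 266.9 t
  SiO2: 50.14% × 1000 = 501.4 t
  ZrO2: 4.133% × 1000 = 41.33 t
Sums-versus-targets review using the reported weights, for the quoted basis mass (summed amounts equal target values within answer rounding):
  Na2O: 15.18·0.4387 = 6.659 t (target 6.660 t)
  TiO2: 185.5·0.9899 = 183.6 t (target 183.6 t)
  MgO: 29.94·0.9850 + 755.9·0.3141 = 266.9 t (target 266.9 t)
  SiO2: 755.9·0.6369 + 61.38·0.3258 = 501.4 t (target 501.4 t)
  ZrO2: 61.38·0.6733 = 41.33 t (target 41.33 t)
Consistency of the glass mass: whole batch net of LOI = 1000 t (targets for the oxides total 999.9 t; stated basis 1000 t — any gap is answer rounding).
Total batch = Σ batch = 1048 t; loss to ignition Σ batch·LOI = 47.94 t; glass ÷ batch gives a yield of 95.43%.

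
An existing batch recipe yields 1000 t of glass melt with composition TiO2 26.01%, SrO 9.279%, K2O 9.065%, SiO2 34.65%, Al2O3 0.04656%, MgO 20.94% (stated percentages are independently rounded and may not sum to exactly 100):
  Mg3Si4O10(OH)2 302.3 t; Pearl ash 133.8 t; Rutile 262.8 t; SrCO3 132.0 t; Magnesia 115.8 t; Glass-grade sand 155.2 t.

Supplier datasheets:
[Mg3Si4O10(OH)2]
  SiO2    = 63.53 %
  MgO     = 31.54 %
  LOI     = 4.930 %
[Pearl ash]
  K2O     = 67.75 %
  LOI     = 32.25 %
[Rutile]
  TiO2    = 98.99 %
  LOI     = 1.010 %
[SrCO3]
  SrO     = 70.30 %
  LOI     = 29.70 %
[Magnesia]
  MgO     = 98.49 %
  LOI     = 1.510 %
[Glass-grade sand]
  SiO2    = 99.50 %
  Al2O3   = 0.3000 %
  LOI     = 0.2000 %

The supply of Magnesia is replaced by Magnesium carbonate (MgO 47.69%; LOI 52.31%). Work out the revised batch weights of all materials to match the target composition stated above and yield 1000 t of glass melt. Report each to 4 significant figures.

All internal work maintains full precision from start to finish — intermediates are shown (rounded to 4 significant figures) when written out. Every reported figure is rounded once only; all derived quantities are computed using the weight values per 1000 t of glass in exact precision (net glass mass, six oxide percentages, the totals, yield, ignition loss), as given in the question or the answer.
Per-oxide target masses for 1000 t glass melt:
  TiO2: 26.01% × 1000 = 260.1 t
  SrO: 9.279% × 1000 = 92.79 t
  K2O: 9.065% × 1000 = 90.65 t
  SiO2: 34.65% × 1000 = 346.5 t
  Al2O3: 0.04656% × 1000 = 0.4656 t
  MgO: 20.94% × 1000 = 209.4 t
Sums-versus-targets review on the weights just shown, at the basis given (sums match the target masses up to rounding of the answer):
  TiO2: 262.8·0.9899 = 260.1 t (target 260.1 t)
  SrO: 132.0·0.7030 = 92.80 t (target 92.79 t)
  K2O: 133.8·0.6775 = 90.65 t (target 90.65 t)
  SiO2: 302.3·0.6353 + 155.2·0.9950 = 346.5 t (target 346.5 t)
  Al2O3: 155.2·0.003000 = 0.4656 t (target 0.4656 t)
  MgO: 302.3·0.3154 + 239.1·0.4769 = 209.4 t (target 209.4 t)
Mass balance on the glass: Σ batch − LOI loss = 999.9 t (per-oxide target masses sum to 999.9 t; the stated basis being 1000 t — differing by rounding only).
Adding the batch up: Σ batch = 1225 t; ignition loss, Σ(batch × LOI) = 225.3 t; the yield ratio, glass ÷ batch: 81.61%.

Revised batch per 1000 t glass melt:
  Mg3Si4O10(OH)2: 302.3 t
  Pearl ash: 133.8 t
  Rutile: 262.8 t
  SrCO3: 132.0 t
  Magnesium carbonate: 239.1 t
  Glass-grade sand: 155.2 t
Total batch = 1225 t; LOI loss = 225.3 t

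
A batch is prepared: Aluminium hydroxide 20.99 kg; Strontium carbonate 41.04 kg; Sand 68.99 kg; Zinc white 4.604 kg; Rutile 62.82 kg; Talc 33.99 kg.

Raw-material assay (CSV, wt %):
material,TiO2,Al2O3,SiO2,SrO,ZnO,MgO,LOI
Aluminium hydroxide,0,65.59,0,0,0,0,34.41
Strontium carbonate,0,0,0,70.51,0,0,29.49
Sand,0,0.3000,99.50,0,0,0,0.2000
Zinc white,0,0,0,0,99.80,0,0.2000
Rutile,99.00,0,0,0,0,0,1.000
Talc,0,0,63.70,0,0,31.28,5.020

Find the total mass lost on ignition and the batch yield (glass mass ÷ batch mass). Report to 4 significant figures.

LOI loss = 21.81 kg; glass = 210.6 kg; yield = 90.62%

The working math maintains full float precision at every stage; intermediates are shown rounded off to 4 significant digits within the worked lines — every reported value is rounded only once — all derived quantities are re-derived at full precision (the six compositions, yield, totals, net glass mass, ignition loss) from the batch weights at 210.6 kg of glass precisely as stated by the problem or answer text.
Ignition loss by material:
  Aluminium hydroxide: 20.99 × 0.3441 = 7.223 kg
  Strontium carbonate: 41.04 × 0.2949 = 12.10 kg
  Sand: 68.99 × 0.002000 = 0.1380 kg
  Zinc white: 4.604 × 0.002000 = 0.009208 kg
  Rutile: 62.82 × 0.01000 = 0.6282 kg
  Talc: 33.99 × 0.05020 = 1.706 kg
Total LOI = 21.81 kg
Glass = batch − LOI = 232.4 − 21.81 = 210.6 kg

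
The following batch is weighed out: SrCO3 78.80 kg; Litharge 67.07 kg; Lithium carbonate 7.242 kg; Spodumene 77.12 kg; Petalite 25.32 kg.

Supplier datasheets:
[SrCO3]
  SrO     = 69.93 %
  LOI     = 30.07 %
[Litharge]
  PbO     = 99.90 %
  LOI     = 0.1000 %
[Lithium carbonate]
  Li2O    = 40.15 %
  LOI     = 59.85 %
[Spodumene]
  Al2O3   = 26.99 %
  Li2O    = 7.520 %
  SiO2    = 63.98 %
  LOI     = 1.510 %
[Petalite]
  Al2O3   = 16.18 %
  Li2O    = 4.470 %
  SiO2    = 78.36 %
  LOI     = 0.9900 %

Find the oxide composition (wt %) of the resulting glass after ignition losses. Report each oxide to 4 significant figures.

Glass mass = 226.0 kg (batch 255.6 − LOI 29.51).
Composition: Al2O3 11.02%, Li2O 4.353%, SrO 24.38%, PbO 29.64%, SiO2 30.61%

Values along the way appear (rounded to 4 significant figures) on the page — all internal work maintains full float precision at every stage — each reported value undergoes a single rounding. Derived quantities are computed at full precision (ignition loss, the yield, totals, five oxide percentages, net glass mass) from the batch weights on 226.0 kg of glass, exactly as printed in the problem or answer text.
What the batch supplies per oxide:
  Al2O3: 77.12·0.2699 + 25.32·0.1618 = 24.91 kg
  Li2O: 7.242·0.4015 + 77.12·0.07520 + 25.32·0.04470 = 9.839 kg
  SrO: 78.80·0.6993 = 55.10 kg
  PbO: 67.07·0.9990 = 67.00 kg
  SiO2: 77.12·0.6398 + 25.32·0.7836 = 69.18 kg
LOI: 78.80·0.3007 + 67.07·0.001000 + 7.242·0.5985 + 77.12·0.01510 + 25.32·0.009900 = 29.51 kg
batch − LOI leaves glass = 255.6 − 29.51 = 226.0 kg (matching Σ of the oxides)
wt %: oxide over glass, times 100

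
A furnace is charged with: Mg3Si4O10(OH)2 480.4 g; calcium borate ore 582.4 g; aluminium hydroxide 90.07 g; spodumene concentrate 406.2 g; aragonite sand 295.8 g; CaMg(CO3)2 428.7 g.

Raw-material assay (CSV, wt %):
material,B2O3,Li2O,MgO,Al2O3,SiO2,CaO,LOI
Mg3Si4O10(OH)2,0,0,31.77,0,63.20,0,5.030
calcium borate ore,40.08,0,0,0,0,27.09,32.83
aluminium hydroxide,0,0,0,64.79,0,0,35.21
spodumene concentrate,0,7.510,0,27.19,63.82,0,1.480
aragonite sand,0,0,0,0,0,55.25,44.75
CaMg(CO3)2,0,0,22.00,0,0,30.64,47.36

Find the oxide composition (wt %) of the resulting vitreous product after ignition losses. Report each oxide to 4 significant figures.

Glass mass = 1695 g (batch 2284 − LOI 588.5).
Composition: B2O3 13.77%, Li2O 1.800%, MgO 14.57%, Al2O3 9.958%, SiO2 33.20%, CaO 26.70%

Mid-chain values appear, rounded to four significant digits, on the page; the working math holds exact precision at all times. Every reported result is rounded only once; derived quantities, which include totals, the yield, glass mass, six oxide percentages, ignition loss, are carried in full precision, as quoted within problem or answer, from the weighed amounts on 1695 g of glass.
Delivered oxide masses:
  B2O3: 582.4·0.4008 = 233.4 g
  Li2O: 406.2·0.07510 = 30.51 g
  MgO: 480.4·0.3177 + 428.7·0.2200 = 246.9 g
  Al2O3: 90.07·0.6479 + 406.2·0.2719 = 168.8 g
  SiO2: 480.4·0.6320 + 406.2·0.6382 = 562.8 g
  CaO: 582.4·0.2709 + 295.8·0.5525 + 428.7·0.3064 = 452.6 g
LOI: 480.4·0.05030 + 582.4·0.3283 + 90.07·0.3521 + 406.2·0.01480 + 295.8·0.4475 + 428.7·0.4736 = 588.5 g
Glass mass = batch − LOI = 2284 − 588.5 = 1695 g (= Σ oxide masses)
wt %: oxide over glass, times 100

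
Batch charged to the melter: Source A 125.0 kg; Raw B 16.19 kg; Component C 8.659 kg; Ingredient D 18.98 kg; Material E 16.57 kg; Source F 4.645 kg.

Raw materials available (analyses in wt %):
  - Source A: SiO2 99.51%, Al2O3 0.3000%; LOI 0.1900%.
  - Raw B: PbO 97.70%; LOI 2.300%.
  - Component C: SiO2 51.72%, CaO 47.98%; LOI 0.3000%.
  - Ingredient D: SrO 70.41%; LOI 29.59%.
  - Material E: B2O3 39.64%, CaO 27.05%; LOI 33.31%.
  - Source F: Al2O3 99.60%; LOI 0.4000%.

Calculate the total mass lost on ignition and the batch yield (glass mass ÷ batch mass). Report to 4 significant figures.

LOI loss = 11.79 kg; glass = 178.3 kg; yield = 93.80%

Working values are displayed rounded off to 4 significant digits in the working. The working math keeps exact precision end to end; every reported number is rounded a single time — derived quantities, which include LOI, totals, the six compositions, glass mass, the yield, are re-derived in full float precision, as written in problem or answer, from the batch weights on 178.3 kg of glass.
Per-material ignition loss:
  Source A: 125.0 × 0.001900 = 0.2375 kg
  Raw B: 16.19 × 0.02300 = 0.3724 kg
  Component C: 8.659 × 0.003000 = 0.02598 kg
  Ingredient D: 18.98 × 0.2959 = 5.616 kg
  Material E: 16.57 × 0.3331 = 5.519 kg
  Source F: 4.645 × 0.004000 = 0.01858 kg
Total LOI = 11.79 kg
Glass = batch − LOI = 190.0 − 11.79 = 178.3 kg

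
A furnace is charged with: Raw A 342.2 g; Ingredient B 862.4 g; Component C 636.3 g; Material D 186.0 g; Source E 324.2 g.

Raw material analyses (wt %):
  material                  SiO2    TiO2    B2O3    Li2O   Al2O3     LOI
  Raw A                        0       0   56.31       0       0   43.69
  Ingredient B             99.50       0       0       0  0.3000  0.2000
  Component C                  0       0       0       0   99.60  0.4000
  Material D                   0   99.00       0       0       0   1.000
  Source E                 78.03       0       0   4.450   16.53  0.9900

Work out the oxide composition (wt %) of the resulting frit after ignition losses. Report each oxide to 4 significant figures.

The intermediate values appear, rounded to four significant figures, across the worked steps — every computation keeps exact precision from first step to last — a single rounding finalizes every reported value — the derived quantities are computed at full float precision (totals, yield, ignition loss, net glass mass, five oxide percentages) from the batch weights on 2192 g of glass precisely as stated by the problem or the answer.
Per-oxide mass from batch:
  SiO2: 862.4·0.9950 + 324.2·0.7803 = 1111 g
  TiO2: 186.0·0.9900 = 184.1 g
  B2O3: 342.2·0.5631 = 192.7 g
  Li2O: 324.2·0.04450 = 14.43 g
  Al2O3: 862.4·0.003000 + 636.3·0.9960 + 324.2·0.1653 = 689.9 g
LOI: 342.2·0.4369 + 862.4·0.002000 + 636.3·0.004000 + 186.0·0.01000 + 324.2·0.009900 = 158.8 g
Resulting glass, batch − LOI: 2351 − 158.8 = 2192 g (consistent with Σ oxide mass)
each wt % is 100 × oxide ÷ glass

Glass mass = 2192 g (batch 2351 − LOI 158.8).
Composition: SiO2 50.68%, TiO2 8.400%, B2O3 8.790%, Li2O 0.6581%, Al2O3 31.47%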